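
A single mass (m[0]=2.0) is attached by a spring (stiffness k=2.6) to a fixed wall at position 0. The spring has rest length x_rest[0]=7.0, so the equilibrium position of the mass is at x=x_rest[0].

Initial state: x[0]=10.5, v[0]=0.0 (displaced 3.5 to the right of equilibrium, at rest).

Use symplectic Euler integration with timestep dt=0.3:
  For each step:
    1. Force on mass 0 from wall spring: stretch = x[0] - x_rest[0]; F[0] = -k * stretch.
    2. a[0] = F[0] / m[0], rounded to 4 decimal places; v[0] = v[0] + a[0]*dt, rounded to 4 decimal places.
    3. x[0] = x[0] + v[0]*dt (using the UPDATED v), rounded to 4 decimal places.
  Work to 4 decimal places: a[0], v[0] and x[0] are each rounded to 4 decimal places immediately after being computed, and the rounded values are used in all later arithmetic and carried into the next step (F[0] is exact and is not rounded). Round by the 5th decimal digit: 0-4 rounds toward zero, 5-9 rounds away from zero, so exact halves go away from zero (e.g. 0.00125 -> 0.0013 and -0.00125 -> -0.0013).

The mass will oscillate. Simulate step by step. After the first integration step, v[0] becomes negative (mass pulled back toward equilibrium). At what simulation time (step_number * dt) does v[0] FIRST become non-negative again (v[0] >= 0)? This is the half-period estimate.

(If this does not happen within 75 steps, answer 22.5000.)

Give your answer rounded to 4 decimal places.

Answer: 3.0000

Derivation:
Step 0: x=[10.5000] v=[0.0000]
Step 1: x=[10.0905] v=[-1.3650]
Step 2: x=[9.3194] v=[-2.5703]
Step 3: x=[8.2769] v=[-3.4749]
Step 4: x=[7.0850] v=[-3.9729]
Step 5: x=[5.8832] v=[-4.0061]
Step 6: x=[4.8120] v=[-3.5706]
Step 7: x=[3.9968] v=[-2.7173]
Step 8: x=[3.5330] v=[-1.5460]
Step 9: x=[3.4748] v=[-0.1939]
Step 10: x=[3.8291] v=[1.1809]
First v>=0 after going negative at step 10, time=3.0000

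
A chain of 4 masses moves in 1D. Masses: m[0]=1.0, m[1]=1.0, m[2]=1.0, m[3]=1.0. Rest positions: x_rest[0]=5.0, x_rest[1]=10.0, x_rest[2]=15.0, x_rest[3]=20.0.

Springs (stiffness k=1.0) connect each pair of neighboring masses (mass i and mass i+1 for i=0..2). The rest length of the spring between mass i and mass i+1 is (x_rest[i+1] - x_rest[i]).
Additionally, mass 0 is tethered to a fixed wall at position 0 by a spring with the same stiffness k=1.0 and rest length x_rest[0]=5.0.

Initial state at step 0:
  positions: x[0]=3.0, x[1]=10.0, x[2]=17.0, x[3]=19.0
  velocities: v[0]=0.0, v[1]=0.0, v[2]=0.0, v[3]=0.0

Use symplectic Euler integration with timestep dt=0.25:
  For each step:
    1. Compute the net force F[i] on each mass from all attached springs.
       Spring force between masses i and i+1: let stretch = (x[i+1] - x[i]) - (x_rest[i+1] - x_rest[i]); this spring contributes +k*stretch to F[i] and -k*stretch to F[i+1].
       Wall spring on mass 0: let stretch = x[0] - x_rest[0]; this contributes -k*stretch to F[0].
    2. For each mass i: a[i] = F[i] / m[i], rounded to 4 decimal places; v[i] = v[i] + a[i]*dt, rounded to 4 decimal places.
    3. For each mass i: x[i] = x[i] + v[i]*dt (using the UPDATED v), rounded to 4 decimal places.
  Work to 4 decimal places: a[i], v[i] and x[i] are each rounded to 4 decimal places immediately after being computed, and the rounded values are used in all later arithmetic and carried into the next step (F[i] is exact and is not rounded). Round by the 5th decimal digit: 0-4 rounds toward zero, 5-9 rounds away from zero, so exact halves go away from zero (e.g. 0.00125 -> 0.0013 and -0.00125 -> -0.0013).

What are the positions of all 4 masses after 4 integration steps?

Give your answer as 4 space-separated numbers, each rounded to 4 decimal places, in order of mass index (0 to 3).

Step 0: x=[3.0000 10.0000 17.0000 19.0000] v=[0.0000 0.0000 0.0000 0.0000]
Step 1: x=[3.2500 10.0000 16.6875 19.1875] v=[1.0000 0.0000 -1.2500 0.7500]
Step 2: x=[3.7188 9.9961 16.1133 19.5313] v=[1.8750 -0.0156 -2.2969 1.3750]
Step 3: x=[4.3475 9.9822 15.3704 19.9739] v=[2.5146 -0.0556 -2.9717 1.7705]
Step 4: x=[5.0566 9.9529 14.5784 20.4413] v=[2.8364 -0.1172 -3.1679 1.8696]

Answer: 5.0566 9.9529 14.5784 20.4413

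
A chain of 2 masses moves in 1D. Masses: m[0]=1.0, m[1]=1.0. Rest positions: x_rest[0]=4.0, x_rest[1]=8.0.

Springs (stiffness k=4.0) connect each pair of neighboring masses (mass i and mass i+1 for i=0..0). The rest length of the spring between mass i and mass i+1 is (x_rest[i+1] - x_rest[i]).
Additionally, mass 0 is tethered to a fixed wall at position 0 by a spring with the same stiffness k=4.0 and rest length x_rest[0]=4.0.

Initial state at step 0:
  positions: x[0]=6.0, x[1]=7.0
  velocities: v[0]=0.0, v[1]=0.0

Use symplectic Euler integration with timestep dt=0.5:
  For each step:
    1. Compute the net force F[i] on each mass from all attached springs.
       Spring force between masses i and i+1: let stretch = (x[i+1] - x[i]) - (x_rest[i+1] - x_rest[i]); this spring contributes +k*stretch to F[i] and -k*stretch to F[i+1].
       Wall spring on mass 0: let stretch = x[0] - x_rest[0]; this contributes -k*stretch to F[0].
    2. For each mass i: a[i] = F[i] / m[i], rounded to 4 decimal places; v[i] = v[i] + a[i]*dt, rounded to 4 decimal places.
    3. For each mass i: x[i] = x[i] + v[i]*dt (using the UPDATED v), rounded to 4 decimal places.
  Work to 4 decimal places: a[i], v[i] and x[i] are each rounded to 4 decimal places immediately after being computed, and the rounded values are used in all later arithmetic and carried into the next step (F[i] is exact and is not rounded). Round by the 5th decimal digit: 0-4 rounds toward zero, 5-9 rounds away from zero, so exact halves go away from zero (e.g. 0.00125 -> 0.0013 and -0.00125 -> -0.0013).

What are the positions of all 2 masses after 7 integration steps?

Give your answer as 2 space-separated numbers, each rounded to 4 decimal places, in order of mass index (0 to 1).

Answer: 4.0000 8.0000

Derivation:
Step 0: x=[6.0000 7.0000] v=[0.0000 0.0000]
Step 1: x=[1.0000 10.0000] v=[-10.0000 6.0000]
Step 2: x=[4.0000 8.0000] v=[6.0000 -4.0000]
Step 3: x=[7.0000 6.0000] v=[6.0000 -4.0000]
Step 4: x=[2.0000 9.0000] v=[-10.0000 6.0000]
Step 5: x=[2.0000 9.0000] v=[0.0000 0.0000]
Step 6: x=[7.0000 6.0000] v=[10.0000 -6.0000]
Step 7: x=[4.0000 8.0000] v=[-6.0000 4.0000]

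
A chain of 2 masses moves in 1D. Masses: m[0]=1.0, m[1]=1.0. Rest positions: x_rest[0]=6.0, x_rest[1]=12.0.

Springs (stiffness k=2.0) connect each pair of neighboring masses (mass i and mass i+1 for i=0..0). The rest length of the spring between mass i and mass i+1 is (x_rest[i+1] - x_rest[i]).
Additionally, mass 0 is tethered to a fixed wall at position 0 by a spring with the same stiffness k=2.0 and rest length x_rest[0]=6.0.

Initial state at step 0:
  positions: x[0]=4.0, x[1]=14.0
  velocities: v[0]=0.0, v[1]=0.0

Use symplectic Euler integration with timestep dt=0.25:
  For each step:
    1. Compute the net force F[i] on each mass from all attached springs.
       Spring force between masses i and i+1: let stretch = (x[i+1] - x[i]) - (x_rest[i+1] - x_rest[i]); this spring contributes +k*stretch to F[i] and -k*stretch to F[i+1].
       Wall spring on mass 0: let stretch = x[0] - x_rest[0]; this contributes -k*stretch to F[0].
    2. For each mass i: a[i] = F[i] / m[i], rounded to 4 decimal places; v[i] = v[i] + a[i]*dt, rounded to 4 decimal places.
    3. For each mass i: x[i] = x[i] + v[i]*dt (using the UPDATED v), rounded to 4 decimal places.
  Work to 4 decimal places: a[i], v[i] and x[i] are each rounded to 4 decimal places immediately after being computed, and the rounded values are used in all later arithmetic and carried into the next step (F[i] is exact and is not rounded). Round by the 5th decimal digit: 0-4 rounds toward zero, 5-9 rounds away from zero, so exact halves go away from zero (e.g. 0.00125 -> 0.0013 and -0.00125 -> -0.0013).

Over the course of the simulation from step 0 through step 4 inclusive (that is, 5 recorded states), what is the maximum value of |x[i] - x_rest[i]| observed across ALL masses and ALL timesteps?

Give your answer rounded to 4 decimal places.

Answer: 2.2975

Derivation:
Step 0: x=[4.0000 14.0000] v=[0.0000 0.0000]
Step 1: x=[4.7500 13.5000] v=[3.0000 -2.0000]
Step 2: x=[6.0000 12.6563] v=[5.0000 -3.3750]
Step 3: x=[7.3321 11.7305] v=[5.3282 -3.7032]
Step 4: x=[8.2975 11.0049] v=[3.8614 -2.9024]
Max displacement = 2.2975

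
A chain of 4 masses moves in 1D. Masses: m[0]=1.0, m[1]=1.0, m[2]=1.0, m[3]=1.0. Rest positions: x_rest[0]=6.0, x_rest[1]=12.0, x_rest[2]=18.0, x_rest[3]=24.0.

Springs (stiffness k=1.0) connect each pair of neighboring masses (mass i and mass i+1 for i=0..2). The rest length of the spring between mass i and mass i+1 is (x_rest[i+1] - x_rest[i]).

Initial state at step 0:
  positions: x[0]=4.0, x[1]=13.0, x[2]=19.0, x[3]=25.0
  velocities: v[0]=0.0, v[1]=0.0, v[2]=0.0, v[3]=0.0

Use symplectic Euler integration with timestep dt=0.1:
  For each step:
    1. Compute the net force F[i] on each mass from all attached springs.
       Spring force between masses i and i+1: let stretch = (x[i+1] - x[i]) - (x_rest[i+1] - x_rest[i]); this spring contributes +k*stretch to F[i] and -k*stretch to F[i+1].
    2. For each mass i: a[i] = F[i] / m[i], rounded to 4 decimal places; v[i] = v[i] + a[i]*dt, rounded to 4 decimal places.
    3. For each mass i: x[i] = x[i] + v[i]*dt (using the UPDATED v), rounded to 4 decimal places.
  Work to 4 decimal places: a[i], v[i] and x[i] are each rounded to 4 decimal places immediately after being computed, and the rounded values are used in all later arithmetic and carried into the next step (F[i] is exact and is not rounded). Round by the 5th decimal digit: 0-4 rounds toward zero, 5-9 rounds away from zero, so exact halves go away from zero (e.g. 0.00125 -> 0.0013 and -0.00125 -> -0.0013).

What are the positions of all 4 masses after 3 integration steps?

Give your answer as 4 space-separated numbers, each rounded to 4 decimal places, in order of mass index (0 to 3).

Answer: 4.1770 12.8245 18.9985 25.0000

Derivation:
Step 0: x=[4.0000 13.0000 19.0000 25.0000] v=[0.0000 0.0000 0.0000 0.0000]
Step 1: x=[4.0300 12.9700 19.0000 25.0000] v=[0.3000 -0.3000 0.0000 0.0000]
Step 2: x=[4.0894 12.9109 18.9997 25.0000] v=[0.5940 -0.5910 -0.0030 0.0000]
Step 3: x=[4.1770 12.8245 18.9985 25.0000] v=[0.8762 -0.8643 -0.0119 0.0000]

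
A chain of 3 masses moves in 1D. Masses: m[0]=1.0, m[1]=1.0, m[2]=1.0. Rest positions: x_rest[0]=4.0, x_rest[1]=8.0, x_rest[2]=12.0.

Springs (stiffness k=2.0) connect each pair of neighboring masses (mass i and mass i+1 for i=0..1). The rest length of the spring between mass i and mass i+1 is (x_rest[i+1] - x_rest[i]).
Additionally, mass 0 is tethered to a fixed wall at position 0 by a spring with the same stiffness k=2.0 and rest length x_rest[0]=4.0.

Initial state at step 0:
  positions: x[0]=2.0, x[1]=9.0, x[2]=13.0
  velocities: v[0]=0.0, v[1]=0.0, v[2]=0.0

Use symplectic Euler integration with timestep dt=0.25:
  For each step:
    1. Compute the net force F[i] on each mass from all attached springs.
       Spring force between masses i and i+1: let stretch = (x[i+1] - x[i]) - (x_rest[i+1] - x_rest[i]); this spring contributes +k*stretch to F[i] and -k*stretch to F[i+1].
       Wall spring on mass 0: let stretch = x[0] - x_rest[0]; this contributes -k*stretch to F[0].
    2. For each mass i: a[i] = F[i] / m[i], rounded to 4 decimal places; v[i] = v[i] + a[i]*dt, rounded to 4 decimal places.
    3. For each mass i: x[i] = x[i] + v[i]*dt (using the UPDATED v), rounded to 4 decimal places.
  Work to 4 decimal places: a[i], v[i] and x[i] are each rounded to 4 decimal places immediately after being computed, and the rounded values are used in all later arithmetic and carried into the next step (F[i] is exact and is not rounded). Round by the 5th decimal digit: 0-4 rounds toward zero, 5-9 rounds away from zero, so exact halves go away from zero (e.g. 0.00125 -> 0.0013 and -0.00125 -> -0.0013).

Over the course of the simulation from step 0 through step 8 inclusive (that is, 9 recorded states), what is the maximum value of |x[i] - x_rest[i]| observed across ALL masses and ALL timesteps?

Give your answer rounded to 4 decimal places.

Answer: 2.0537

Derivation:
Step 0: x=[2.0000 9.0000 13.0000] v=[0.0000 0.0000 0.0000]
Step 1: x=[2.6250 8.6250 13.0000] v=[2.5000 -1.5000 0.0000]
Step 2: x=[3.6719 8.0469 12.9531] v=[4.1875 -2.3125 -0.1875]
Step 3: x=[4.8067 7.5352 12.7930] v=[4.5391 -2.0469 -0.6406]
Step 4: x=[5.6817 7.3396 12.4756] v=[3.5000 -0.7823 -1.2695]
Step 5: x=[6.0537 7.5788 12.0162] v=[1.4881 0.9568 -1.8375]
Step 6: x=[5.8597 8.1821 11.5022] v=[-0.7762 2.4130 -2.0562]
Step 7: x=[5.2235 8.9101 11.0731] v=[-2.5449 2.9119 -1.7163]
Step 8: x=[4.3952 9.4476 10.8737] v=[-3.3134 2.1501 -0.7978]
Max displacement = 2.0537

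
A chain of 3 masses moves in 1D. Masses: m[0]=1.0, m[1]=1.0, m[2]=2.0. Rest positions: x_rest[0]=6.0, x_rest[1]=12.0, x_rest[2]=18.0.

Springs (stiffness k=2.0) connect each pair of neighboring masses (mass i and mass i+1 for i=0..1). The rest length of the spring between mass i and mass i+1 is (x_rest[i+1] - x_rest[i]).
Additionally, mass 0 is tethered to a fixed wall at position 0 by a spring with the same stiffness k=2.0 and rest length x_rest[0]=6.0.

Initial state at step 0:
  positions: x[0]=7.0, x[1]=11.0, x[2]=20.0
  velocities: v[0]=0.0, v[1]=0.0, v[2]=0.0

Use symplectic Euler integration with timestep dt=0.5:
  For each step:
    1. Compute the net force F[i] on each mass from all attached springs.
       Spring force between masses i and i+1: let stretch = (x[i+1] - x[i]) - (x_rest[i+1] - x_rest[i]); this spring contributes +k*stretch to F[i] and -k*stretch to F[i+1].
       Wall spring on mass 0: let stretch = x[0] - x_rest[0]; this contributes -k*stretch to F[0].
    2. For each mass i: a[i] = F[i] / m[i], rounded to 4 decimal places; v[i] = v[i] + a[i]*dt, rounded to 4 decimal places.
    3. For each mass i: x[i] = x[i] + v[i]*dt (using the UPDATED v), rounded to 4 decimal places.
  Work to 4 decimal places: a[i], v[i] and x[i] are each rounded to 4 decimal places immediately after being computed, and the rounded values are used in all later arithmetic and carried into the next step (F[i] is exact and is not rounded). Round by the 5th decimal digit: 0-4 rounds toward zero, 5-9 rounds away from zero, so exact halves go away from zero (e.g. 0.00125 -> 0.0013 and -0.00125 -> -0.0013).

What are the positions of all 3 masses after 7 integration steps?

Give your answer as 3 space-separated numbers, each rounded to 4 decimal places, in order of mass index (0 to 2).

Step 0: x=[7.0000 11.0000 20.0000] v=[0.0000 0.0000 0.0000]
Step 1: x=[5.5000 13.5000 19.2500] v=[-3.0000 5.0000 -1.5000]
Step 2: x=[5.2500 14.8750 18.5625] v=[-0.5000 2.7500 -1.3750]
Step 3: x=[7.1875 13.2813 18.4531] v=[3.8750 -3.1875 -0.2188]
Step 4: x=[8.5782 11.2266 18.5508] v=[2.7813 -4.1095 0.1953]
Step 5: x=[7.0040 11.5098 18.3174] v=[-3.1485 0.5663 -0.4668]
Step 6: x=[4.1807 12.9439 17.8821] v=[-5.6467 2.8681 -0.8706]
Step 7: x=[3.6486 12.4655 17.7123] v=[-1.0642 -0.9569 -0.3397]

Answer: 3.6486 12.4655 17.7123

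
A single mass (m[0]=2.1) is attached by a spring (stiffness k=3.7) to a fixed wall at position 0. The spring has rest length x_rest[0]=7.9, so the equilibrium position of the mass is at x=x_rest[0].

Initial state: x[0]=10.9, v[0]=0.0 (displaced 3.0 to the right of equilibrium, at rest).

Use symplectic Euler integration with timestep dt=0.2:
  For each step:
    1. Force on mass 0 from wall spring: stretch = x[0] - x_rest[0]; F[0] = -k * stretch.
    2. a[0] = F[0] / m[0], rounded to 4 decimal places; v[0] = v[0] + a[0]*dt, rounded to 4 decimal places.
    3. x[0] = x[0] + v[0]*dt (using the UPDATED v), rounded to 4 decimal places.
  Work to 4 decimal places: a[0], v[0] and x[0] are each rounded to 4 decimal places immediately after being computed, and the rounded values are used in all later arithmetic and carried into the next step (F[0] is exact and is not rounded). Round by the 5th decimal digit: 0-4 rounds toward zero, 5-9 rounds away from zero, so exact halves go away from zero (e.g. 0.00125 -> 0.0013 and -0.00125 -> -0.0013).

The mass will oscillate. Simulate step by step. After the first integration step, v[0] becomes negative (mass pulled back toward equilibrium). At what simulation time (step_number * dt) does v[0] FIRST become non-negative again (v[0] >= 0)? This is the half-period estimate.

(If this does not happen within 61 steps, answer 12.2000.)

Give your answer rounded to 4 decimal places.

Answer: 2.4000

Derivation:
Step 0: x=[10.9000] v=[0.0000]
Step 1: x=[10.6886] v=[-1.0571]
Step 2: x=[10.2807] v=[-2.0397]
Step 3: x=[9.7050] v=[-2.8786]
Step 4: x=[9.0021] v=[-3.5146]
Step 5: x=[8.2215] v=[-3.9030]
Step 6: x=[7.4182] v=[-4.0163]
Step 7: x=[6.6489] v=[-3.8465]
Step 8: x=[5.9678] v=[-3.4056]
Step 9: x=[5.4229] v=[-2.7247]
Step 10: x=[5.0525] v=[-1.8518]
Step 11: x=[4.8828] v=[-0.8484]
Step 12: x=[4.9258] v=[0.2148]
First v>=0 after going negative at step 12, time=2.4000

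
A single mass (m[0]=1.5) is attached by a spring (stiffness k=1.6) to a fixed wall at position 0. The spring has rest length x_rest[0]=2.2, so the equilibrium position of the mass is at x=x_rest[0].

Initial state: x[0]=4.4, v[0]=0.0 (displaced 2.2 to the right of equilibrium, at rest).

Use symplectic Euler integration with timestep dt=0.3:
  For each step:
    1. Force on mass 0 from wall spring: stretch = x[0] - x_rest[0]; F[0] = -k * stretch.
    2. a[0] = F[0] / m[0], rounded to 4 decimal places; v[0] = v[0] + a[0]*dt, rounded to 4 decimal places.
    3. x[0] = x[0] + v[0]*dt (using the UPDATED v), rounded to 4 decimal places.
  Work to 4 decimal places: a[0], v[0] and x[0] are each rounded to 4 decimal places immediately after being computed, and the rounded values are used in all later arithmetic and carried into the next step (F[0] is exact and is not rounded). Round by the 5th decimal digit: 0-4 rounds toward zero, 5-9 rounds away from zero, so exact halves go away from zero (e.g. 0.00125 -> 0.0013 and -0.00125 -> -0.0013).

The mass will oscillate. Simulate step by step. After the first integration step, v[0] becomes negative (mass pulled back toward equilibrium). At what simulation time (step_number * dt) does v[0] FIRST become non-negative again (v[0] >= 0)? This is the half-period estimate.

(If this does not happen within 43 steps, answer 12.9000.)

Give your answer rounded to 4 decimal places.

Answer: 3.3000

Derivation:
Step 0: x=[4.4000] v=[0.0000]
Step 1: x=[4.1888] v=[-0.7040]
Step 2: x=[3.7867] v=[-1.3404]
Step 3: x=[3.2322] v=[-1.8482]
Step 4: x=[2.5787] v=[-2.1785]
Step 5: x=[1.8888] v=[-2.2997]
Step 6: x=[1.2288] v=[-2.2001]
Step 7: x=[0.6620] v=[-1.8893]
Step 8: x=[0.2428] v=[-1.3972]
Step 9: x=[0.0115] v=[-0.7709]
Step 10: x=[-0.0097] v=[-0.0706]
Step 11: x=[0.1813] v=[0.6365]
First v>=0 after going negative at step 11, time=3.3000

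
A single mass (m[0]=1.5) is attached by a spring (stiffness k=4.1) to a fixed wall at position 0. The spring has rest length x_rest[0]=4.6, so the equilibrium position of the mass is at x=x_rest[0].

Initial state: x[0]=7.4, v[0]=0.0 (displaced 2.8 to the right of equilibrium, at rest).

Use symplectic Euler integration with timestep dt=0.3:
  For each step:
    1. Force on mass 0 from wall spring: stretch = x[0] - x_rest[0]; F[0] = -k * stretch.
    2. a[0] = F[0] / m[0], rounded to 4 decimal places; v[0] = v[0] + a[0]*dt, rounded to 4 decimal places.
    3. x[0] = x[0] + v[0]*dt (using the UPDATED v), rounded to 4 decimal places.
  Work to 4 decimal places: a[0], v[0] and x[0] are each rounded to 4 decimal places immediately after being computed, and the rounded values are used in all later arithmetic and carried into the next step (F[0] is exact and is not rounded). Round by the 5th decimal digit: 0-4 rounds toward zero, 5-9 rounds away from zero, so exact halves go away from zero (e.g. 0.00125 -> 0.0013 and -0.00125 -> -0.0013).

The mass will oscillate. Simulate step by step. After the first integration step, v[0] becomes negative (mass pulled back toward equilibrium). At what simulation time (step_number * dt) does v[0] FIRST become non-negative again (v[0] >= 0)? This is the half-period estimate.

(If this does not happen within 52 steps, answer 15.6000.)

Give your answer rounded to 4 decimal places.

Step 0: x=[7.4000] v=[0.0000]
Step 1: x=[6.7112] v=[-2.2960]
Step 2: x=[5.5030] v=[-4.0272]
Step 3: x=[4.0727] v=[-4.7677]
Step 4: x=[2.7721] v=[-4.3353]
Step 5: x=[1.9212] v=[-2.8364]
Step 6: x=[1.7293] v=[-0.6398]
Step 7: x=[2.2436] v=[1.7142]
First v>=0 after going negative at step 7, time=2.1000

Answer: 2.1000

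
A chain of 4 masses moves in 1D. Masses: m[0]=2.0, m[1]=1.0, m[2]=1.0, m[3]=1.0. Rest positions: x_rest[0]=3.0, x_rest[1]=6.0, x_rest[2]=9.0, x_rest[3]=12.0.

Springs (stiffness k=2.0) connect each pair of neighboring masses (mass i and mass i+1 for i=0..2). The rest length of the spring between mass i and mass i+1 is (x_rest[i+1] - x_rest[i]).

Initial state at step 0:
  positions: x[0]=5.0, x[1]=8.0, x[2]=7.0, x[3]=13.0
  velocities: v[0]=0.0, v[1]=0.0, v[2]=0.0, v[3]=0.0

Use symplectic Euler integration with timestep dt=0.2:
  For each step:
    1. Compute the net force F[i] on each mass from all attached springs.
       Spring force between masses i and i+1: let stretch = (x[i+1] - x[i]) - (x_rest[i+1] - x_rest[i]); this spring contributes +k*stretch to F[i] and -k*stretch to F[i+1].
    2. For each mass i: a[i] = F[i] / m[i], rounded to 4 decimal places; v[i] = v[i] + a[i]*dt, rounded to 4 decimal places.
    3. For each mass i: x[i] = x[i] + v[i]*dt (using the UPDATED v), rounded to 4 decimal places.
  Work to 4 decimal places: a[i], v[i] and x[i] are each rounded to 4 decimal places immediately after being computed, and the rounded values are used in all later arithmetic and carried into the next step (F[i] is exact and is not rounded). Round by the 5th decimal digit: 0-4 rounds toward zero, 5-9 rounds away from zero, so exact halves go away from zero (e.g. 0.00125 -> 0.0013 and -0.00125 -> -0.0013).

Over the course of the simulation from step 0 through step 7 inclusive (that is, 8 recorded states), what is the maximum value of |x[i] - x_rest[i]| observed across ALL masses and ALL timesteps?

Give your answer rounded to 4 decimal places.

Step 0: x=[5.0000 8.0000 7.0000 13.0000] v=[0.0000 0.0000 0.0000 0.0000]
Step 1: x=[5.0000 7.6800 7.5600 12.7600] v=[0.0000 -1.6000 2.8000 -1.2000]
Step 2: x=[4.9872 7.1360 8.5456 12.3440] v=[-0.0640 -2.7200 4.9280 -2.0800]
Step 3: x=[4.9404 6.5329 9.7223 11.8641] v=[-0.2342 -3.0157 5.8835 -2.3994]
Step 4: x=[4.8373 6.0575 10.8152 11.4529] v=[-0.5157 -2.3769 5.4645 -2.0561]
Step 5: x=[4.6630 5.8651 11.5785 11.2307] v=[-0.8717 -0.9619 3.8165 -1.1112]
Step 6: x=[4.4167 6.0336 11.8569 11.2763] v=[-1.2313 0.8426 1.3920 0.2279]
Step 7: x=[4.1151 6.5386 11.6230 11.6083] v=[-1.5079 2.5252 -1.1696 1.6601]
Max displacement = 2.8569

Answer: 2.8569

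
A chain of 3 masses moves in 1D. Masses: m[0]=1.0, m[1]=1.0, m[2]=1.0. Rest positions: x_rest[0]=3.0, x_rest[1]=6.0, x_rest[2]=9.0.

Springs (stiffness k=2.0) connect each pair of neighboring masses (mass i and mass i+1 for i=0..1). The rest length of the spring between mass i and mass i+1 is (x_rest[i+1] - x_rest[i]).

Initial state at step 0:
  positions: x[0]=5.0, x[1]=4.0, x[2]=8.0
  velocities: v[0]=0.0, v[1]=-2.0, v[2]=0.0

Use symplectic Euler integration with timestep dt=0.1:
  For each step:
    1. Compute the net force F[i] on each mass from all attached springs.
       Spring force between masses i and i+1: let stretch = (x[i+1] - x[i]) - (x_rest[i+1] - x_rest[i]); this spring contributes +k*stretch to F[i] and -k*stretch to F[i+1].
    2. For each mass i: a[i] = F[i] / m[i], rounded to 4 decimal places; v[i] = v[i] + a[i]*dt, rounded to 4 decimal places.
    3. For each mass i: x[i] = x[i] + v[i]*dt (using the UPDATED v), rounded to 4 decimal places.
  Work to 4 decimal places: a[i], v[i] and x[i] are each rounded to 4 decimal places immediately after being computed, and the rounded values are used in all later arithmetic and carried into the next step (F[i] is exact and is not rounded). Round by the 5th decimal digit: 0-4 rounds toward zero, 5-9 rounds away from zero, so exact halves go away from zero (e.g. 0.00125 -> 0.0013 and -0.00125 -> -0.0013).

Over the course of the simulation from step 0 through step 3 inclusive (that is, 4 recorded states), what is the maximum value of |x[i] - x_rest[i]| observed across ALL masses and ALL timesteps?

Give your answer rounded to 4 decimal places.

Answer: 2.1000

Derivation:
Step 0: x=[5.0000 4.0000 8.0000] v=[0.0000 -2.0000 0.0000]
Step 1: x=[4.9200 3.9000 7.9800] v=[-0.8000 -1.0000 -0.2000]
Step 2: x=[4.7596 3.9020 7.9384] v=[-1.6040 0.0200 -0.4160]
Step 3: x=[4.5221 4.0019 7.8761] v=[-2.3755 0.9988 -0.6233]
Max displacement = 2.1000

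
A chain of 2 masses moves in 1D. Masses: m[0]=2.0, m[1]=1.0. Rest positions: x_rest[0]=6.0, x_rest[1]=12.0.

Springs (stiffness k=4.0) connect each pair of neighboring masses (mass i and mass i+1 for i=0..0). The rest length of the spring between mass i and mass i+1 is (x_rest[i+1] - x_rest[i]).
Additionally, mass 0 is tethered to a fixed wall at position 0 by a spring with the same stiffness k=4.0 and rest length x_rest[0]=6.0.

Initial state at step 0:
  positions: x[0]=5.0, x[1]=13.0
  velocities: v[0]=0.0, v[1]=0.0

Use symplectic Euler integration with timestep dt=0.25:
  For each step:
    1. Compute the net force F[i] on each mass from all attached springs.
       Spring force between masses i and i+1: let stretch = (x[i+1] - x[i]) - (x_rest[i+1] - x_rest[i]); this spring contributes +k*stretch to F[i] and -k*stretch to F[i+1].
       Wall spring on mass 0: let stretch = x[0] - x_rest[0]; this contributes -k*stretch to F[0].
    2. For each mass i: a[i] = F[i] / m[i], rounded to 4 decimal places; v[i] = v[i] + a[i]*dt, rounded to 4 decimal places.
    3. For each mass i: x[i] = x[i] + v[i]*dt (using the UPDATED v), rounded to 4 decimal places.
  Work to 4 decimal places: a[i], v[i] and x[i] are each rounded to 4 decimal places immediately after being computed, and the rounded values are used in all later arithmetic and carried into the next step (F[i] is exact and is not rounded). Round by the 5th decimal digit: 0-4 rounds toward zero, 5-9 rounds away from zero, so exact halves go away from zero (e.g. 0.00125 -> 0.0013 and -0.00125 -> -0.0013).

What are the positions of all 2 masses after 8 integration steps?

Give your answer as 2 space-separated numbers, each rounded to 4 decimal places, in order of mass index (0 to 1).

Step 0: x=[5.0000 13.0000] v=[0.0000 0.0000]
Step 1: x=[5.3750 12.5000] v=[1.5000 -2.0000]
Step 2: x=[5.9688 11.7188] v=[2.3750 -3.1250]
Step 3: x=[6.5352 11.0001] v=[2.2656 -2.8750]
Step 4: x=[6.8428 10.6651] v=[1.2305 -1.3399]
Step 5: x=[6.7729 10.8746] v=[-0.2798 0.8378]
Step 6: x=[6.3691 11.5586] v=[-1.6154 2.7361]
Step 7: x=[5.8178 12.4453] v=[-2.2052 3.5466]
Step 8: x=[5.3677 13.1751] v=[-1.8004 2.9191]

Answer: 5.3677 13.1751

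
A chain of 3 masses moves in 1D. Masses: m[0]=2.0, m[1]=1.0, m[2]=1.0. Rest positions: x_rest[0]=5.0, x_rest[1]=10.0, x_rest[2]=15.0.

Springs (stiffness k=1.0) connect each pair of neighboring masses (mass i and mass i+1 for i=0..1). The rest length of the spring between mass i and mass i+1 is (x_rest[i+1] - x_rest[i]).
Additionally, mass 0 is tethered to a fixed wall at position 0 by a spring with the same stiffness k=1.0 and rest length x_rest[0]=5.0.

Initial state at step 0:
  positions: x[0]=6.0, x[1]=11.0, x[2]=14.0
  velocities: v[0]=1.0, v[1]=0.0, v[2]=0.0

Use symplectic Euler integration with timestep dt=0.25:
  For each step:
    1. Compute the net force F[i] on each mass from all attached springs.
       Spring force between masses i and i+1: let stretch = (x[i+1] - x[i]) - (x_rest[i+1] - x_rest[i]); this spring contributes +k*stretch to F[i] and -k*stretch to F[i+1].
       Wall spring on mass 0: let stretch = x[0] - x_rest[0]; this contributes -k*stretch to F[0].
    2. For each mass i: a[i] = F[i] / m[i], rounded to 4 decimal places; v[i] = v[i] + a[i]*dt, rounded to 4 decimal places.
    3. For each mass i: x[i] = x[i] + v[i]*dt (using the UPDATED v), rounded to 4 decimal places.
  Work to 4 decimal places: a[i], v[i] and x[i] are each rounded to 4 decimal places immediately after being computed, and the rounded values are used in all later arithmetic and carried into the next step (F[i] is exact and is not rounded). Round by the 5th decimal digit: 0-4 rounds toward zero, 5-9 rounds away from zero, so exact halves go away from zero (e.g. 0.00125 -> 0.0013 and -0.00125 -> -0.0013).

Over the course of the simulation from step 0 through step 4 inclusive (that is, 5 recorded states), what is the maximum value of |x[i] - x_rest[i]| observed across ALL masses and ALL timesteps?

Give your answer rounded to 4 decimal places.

Step 0: x=[6.0000 11.0000 14.0000] v=[1.0000 0.0000 0.0000]
Step 1: x=[6.2188 10.8750 14.1250] v=[0.8750 -0.5000 0.5000]
Step 2: x=[6.3887 10.6621 14.3594] v=[0.6797 -0.8516 0.9375]
Step 3: x=[6.4925 10.4132 14.6752] v=[0.4153 -0.9956 1.2632]
Step 4: x=[6.5160 10.1856 15.0371] v=[0.0938 -0.9103 1.4477]
Max displacement = 1.5160

Answer: 1.5160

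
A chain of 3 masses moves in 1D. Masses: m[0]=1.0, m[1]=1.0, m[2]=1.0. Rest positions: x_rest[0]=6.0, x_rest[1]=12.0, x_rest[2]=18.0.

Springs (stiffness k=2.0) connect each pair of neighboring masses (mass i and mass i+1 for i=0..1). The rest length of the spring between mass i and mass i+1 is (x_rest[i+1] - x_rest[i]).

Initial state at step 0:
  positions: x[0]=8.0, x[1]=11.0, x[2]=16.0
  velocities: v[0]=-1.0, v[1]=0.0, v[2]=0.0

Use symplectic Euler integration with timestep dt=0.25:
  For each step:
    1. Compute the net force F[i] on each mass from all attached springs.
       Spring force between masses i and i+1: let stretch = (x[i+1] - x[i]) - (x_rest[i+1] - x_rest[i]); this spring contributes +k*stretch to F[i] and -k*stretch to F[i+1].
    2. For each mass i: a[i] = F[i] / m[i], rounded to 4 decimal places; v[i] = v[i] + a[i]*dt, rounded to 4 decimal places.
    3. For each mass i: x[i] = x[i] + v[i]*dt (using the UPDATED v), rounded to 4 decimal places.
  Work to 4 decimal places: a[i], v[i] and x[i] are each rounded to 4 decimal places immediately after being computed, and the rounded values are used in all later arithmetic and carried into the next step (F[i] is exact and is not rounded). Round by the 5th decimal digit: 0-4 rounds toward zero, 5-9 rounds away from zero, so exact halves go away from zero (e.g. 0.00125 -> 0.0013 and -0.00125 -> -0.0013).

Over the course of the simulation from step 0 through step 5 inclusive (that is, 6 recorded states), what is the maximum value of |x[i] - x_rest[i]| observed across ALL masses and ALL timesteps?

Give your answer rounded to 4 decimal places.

Answer: 2.2013

Derivation:
Step 0: x=[8.0000 11.0000 16.0000] v=[-1.0000 0.0000 0.0000]
Step 1: x=[7.3750 11.2500 16.1250] v=[-2.5000 1.0000 0.5000]
Step 2: x=[6.4844 11.6250 16.3906] v=[-3.5625 1.5000 1.0625]
Step 3: x=[5.4864 11.9531 16.8105] v=[-3.9922 1.3125 1.6797]
Step 4: x=[4.5467 12.0801 17.3733] v=[-3.7589 0.5079 2.2510]
Step 5: x=[3.7987 11.9271 18.0244] v=[-2.9922 -0.6122 2.6044]
Max displacement = 2.2013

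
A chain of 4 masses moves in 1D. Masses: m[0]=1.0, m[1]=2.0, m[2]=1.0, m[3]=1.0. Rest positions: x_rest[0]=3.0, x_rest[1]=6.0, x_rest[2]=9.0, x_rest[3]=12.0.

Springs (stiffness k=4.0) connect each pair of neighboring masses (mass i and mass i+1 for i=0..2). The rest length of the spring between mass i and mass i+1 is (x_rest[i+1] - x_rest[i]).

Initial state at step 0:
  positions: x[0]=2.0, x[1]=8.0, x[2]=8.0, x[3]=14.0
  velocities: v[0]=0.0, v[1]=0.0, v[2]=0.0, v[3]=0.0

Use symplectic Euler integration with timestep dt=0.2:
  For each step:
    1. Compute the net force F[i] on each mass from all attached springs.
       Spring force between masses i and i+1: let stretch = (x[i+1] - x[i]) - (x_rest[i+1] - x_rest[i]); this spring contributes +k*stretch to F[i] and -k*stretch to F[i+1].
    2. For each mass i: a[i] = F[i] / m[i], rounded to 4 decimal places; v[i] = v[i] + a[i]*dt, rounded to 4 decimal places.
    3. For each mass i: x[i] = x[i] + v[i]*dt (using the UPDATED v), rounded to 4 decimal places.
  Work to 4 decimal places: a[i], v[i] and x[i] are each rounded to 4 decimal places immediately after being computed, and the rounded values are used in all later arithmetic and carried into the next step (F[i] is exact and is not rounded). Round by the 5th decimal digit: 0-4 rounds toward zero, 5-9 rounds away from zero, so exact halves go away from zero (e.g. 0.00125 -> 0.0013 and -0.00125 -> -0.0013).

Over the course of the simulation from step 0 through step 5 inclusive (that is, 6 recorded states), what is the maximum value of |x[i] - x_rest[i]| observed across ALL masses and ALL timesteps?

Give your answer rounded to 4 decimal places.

Step 0: x=[2.0000 8.0000 8.0000 14.0000] v=[0.0000 0.0000 0.0000 0.0000]
Step 1: x=[2.4800 7.5200 8.9600 13.5200] v=[2.4000 -2.4000 4.8000 -2.4000]
Step 2: x=[3.2864 6.7520 10.4192 12.7904] v=[4.0320 -3.8400 7.2960 -3.6480]
Step 3: x=[4.1673 6.0001 11.6710 12.1614] v=[4.4045 -3.7594 6.2592 -3.1450]
Step 4: x=[4.8614 5.5553 12.0940 11.9339] v=[3.4707 -2.2242 2.1148 -1.1373]
Step 5: x=[5.1866 5.5780 11.4452 12.2121] v=[1.6258 0.1137 -3.2442 1.3908]
Max displacement = 3.0940

Answer: 3.0940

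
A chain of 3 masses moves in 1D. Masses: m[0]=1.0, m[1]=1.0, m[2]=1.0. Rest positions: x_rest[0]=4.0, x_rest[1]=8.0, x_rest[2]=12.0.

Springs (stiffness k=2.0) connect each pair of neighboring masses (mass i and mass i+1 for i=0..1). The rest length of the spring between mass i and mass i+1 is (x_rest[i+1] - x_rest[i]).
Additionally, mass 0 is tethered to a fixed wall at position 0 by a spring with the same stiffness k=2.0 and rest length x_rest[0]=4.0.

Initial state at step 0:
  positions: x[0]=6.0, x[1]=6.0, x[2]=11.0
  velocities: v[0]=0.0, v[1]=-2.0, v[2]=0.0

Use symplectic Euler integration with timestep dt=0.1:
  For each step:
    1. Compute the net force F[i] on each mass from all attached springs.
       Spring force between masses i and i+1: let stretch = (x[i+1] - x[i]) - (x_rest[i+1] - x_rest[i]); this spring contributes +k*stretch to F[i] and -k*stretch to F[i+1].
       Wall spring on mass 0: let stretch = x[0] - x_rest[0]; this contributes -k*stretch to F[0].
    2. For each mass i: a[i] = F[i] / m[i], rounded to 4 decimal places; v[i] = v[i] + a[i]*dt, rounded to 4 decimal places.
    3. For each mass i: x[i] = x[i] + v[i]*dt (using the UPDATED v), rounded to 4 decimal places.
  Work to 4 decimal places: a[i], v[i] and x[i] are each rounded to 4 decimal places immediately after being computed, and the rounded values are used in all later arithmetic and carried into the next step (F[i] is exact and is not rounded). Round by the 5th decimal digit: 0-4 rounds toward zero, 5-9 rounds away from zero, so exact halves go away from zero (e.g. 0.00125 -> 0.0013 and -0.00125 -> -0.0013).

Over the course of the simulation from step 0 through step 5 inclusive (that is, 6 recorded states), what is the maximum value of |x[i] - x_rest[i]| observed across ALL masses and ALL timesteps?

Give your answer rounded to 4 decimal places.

Step 0: x=[6.0000 6.0000 11.0000] v=[0.0000 -2.0000 0.0000]
Step 1: x=[5.8800 5.9000 10.9800] v=[-1.2000 -1.0000 -0.2000]
Step 2: x=[5.6428 5.9012 10.9384] v=[-2.3720 0.0120 -0.4160]
Step 3: x=[5.2979 5.9980 10.8761] v=[-3.4489 0.9678 -0.6234]
Step 4: x=[4.8611 6.1783 10.7962] v=[-4.3685 1.8034 -0.7990]
Step 5: x=[4.3534 6.4247 10.7039] v=[-5.0773 2.4635 -0.9226]
Max displacement = 2.1000

Answer: 2.1000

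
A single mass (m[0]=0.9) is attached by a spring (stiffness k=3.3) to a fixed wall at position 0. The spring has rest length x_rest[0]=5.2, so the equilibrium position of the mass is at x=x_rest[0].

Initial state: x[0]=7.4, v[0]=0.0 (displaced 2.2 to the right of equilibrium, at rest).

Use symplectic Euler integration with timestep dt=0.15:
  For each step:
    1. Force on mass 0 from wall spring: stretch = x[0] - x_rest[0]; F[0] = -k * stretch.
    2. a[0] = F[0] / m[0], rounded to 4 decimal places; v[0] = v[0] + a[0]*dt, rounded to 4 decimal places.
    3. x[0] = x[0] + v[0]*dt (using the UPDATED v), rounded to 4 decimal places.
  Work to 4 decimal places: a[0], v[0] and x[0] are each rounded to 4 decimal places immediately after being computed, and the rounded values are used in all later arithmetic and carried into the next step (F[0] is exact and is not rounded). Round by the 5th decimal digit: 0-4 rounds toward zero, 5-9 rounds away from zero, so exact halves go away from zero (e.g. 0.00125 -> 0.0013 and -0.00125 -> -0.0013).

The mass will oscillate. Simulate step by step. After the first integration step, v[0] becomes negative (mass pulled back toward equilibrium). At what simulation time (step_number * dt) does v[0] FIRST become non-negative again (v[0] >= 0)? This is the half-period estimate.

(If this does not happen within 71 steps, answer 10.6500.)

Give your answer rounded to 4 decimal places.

Step 0: x=[7.4000] v=[0.0000]
Step 1: x=[7.2185] v=[-1.2100]
Step 2: x=[6.8705] v=[-2.3202]
Step 3: x=[6.3847] v=[-3.2390]
Step 4: x=[5.8011] v=[-3.8906]
Step 5: x=[5.1679] v=[-4.2212]
Step 6: x=[4.5374] v=[-4.2035]
Step 7: x=[3.9615] v=[-3.8391]
Step 8: x=[3.4878] v=[-3.1579]
Step 9: x=[3.1554] v=[-2.2162]
Step 10: x=[2.9916] v=[-1.0917]
Step 11: x=[3.0100] v=[0.1229]
First v>=0 after going negative at step 11, time=1.6500

Answer: 1.6500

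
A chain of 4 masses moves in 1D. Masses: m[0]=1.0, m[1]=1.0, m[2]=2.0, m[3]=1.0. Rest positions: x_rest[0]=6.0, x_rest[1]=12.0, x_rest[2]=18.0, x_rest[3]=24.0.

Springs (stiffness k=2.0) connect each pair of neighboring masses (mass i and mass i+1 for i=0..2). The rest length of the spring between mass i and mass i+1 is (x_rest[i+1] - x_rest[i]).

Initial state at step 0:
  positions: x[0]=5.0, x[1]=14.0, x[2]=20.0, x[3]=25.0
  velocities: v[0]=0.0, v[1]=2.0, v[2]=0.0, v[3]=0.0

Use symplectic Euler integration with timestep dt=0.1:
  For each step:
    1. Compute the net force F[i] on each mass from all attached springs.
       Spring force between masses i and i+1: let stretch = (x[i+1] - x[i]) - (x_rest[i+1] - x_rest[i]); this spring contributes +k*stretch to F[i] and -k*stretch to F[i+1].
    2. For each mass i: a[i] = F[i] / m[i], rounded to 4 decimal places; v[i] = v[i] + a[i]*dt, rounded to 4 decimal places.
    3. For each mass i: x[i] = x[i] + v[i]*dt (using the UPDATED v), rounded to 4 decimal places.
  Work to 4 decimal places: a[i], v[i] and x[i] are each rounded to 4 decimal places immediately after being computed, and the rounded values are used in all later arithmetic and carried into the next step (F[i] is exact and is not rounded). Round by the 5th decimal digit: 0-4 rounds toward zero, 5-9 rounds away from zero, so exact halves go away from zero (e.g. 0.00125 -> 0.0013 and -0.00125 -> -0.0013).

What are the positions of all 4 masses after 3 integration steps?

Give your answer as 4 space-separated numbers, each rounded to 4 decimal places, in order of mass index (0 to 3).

Step 0: x=[5.0000 14.0000 20.0000 25.0000] v=[0.0000 2.0000 0.0000 0.0000]
Step 1: x=[5.0600 14.1400 19.9900 25.0200] v=[0.6000 1.4000 -0.1000 0.2000]
Step 2: x=[5.1816 14.2154 19.9718 25.0594] v=[1.2160 0.7540 -0.1820 0.3940]
Step 3: x=[5.3639 14.2253 19.9469 25.1171] v=[1.8228 0.0985 -0.2489 0.5765]

Answer: 5.3639 14.2253 19.9469 25.1171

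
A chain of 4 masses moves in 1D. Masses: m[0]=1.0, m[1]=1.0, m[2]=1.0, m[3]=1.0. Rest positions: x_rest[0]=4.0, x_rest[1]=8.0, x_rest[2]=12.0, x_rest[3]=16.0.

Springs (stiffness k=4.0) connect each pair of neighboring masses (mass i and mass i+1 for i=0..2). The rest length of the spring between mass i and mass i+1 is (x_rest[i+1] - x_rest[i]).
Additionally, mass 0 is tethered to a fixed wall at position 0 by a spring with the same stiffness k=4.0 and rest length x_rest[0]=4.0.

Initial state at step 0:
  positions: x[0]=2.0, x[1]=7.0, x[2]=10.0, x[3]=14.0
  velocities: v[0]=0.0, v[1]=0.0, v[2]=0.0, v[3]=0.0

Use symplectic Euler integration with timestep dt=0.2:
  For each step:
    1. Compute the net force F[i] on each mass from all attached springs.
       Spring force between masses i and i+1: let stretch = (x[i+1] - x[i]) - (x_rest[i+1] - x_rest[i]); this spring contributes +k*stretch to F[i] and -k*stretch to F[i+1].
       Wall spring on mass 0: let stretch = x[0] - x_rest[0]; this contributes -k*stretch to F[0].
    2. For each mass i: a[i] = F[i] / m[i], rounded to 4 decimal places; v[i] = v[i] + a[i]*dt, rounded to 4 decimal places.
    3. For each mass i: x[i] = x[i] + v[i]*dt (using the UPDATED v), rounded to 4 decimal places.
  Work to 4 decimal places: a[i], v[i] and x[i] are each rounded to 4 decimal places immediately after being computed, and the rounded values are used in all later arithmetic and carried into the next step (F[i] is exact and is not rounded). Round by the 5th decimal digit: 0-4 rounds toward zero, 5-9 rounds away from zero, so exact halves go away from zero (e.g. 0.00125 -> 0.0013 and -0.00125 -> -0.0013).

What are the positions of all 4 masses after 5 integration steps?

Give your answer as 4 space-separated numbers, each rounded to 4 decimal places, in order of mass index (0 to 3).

Step 0: x=[2.0000 7.0000 10.0000 14.0000] v=[0.0000 0.0000 0.0000 0.0000]
Step 1: x=[2.4800 6.6800 10.1600 14.0000] v=[2.4000 -1.6000 0.8000 0.0000]
Step 2: x=[3.2352 6.2448 10.3776 14.0256] v=[3.7760 -2.1760 1.0880 0.1280]
Step 3: x=[3.9543 5.9893 10.5176 14.1075] v=[3.5955 -1.2774 0.7002 0.4096]
Step 4: x=[4.3663 6.1327 10.5075 14.2550] v=[2.0601 0.7172 -0.0505 0.7377]
Step 5: x=[4.3623 6.6935 10.3970 14.4429] v=[-0.0198 2.8039 -0.5523 0.9397]

Answer: 4.3623 6.6935 10.3970 14.4429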